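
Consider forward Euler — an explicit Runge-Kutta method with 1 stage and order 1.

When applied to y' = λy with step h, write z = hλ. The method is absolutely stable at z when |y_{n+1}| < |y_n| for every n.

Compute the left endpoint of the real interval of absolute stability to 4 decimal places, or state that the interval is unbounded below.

Set f=λy, z=hλ:
  order 1, 1-stage ⇒ R(z)=1+z
  (e.g. R(-0.78)=0.22000, |R|=0.22000)

Find x<0 with |R(x)|<1.
x=-0.78: |R|=0.2200
|R(-2.24)|=1.2400 |R(-2.19)|=1.1900 |R(-0.92)|=0.0800
Bisect:
  x_lo=-2.3316 |R|=1.3316  x_hi=-0.2359 |R|=0.7641
  mid=-1.28371 |R|=0.28371 →hi
  mid=-1.80764 |R|=0.80764 →hi
  mid=-2.06961 |R|=1.06961 →lo
  mid=-1.93863 |R|=0.93863 →hi
  mid=-2.00412 |R|=1.00412 →lo
  mid=-1.97137 |R|=0.97137 →hi
  mid=-1.98774 |R|=0.98774 →hi
  mid=-1.99593 |R|=0.99593 →hi
  ...
  [-2.00002,-1.99990] ⇒ x*=-2.0000
So |R|<1 on (-2.0000, 0).

left endpoint -2.0000.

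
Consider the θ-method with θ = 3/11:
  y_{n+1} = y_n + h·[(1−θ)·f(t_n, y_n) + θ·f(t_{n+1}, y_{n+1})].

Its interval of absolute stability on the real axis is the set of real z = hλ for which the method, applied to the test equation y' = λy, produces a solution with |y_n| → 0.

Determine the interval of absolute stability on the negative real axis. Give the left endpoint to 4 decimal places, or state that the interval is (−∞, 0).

z∈(-4.4000,0).

Set f=λy, z=hλ:
  y_{n+1} = y_n + z·[8/11·y_n + 3/11·y_{n+1}] ⇒ (1 − 3/11z)y_{n+1} = (1 + 8/11z)y_n
  ⇒ R(z) = (1 + 8/11z)/(1 − 3/11z).

Need |R(x)|<1, x<0.
x=-1.12: |R|=0.1421
R=−1: 1+8/11x = −1+3/11x ⇒ -5/11x=2 ⇒ x=2/(-5/11)=-4.4000
Confirm numerically:
  x=-4.342: |R|=0.98793 <1
  x=-2.635: |R|=0.53319 <1
  x=-2.633: |R|=0.53251 <1
  x=-4.718: |R|=1.06321 >1
  x=-4.538: |R|=1.02803 >1
  x=-4.421: |R|=1.00433 >1
Interval (-4.4000, 0).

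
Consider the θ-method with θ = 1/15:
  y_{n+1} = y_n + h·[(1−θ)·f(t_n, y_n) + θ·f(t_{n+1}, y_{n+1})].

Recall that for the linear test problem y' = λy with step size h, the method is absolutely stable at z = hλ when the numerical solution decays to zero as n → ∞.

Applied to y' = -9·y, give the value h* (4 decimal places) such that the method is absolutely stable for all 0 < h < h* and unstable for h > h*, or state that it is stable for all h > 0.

(-2.3077,0); λ=-9 ⇒ h* = (30/13)/9 = 0.2564.

With y'=λy (z=hλ):
  y_{n+1} = y_n + z·[14/15·y_n + 1/15·y_{n+1}] ⇒ (1 − 1/15z)y_{n+1} = (1 + 14/15z)y_n
  so R(z) = (1 + 14/15z)/(1 − 1/15z).

Solve |R(x)|<1 on ℝ⁻.
x=-0.49: |R|=0.5255
R=−1: 1+14/15x = −1+1/15x ⇒ -13/15x=2 ⇒ x=2/(-13/15)=-2.3077
Confirm numerically:
  x=-1.559: |R|=0.41222 <1
  x=-1.472: |R|=0.34046 <1
  x=-1.030: |R|=0.03618 <1
  x=-2.529: |R|=1.16413 >1
  x=-2.500: |R|=1.14286 >1
  x=-2.447: |R|=1.10380 >1
Interval (-2.3077, 0).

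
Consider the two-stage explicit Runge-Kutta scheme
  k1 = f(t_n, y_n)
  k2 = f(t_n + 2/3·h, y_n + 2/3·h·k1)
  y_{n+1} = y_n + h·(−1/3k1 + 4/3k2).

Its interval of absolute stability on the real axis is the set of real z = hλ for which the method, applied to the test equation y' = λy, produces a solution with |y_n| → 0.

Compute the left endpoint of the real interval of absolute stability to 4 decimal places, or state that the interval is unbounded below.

z* = -1.1250.

On y'=λy, z=hλ:
  k1=λy_n ⇒ h·k1=z·y_n;  k2=λ(1+2/3z)y_n ⇒ h·k2=z(1+2/3z)y_n
  y_{n+1}/y_n = 1 − 1/3z + 4/3z(1+2/3z) = 1 + z + 8/9z²
  so R(z) = 1 + z + 8/9z².

Solve |R(x)|<1 on ℝ⁻.
x=-0.56: |R|=0.7188
R=1: x+8/9x²=0 ⇒ x=−9/8=-1.1250; min R=1−1/(4·8/9)=0.7188>−1
Confirm numerically:
  x=-0.958: |R|=0.85779 <1
  x=-0.951: |R|=0.85291 <1
  x=-0.793: |R|=0.76598 <1
  x=-1.340: |R|=1.25609 >1
  x=-1.254: |R|=1.14379 >1
Stable set (-1.1250, 0).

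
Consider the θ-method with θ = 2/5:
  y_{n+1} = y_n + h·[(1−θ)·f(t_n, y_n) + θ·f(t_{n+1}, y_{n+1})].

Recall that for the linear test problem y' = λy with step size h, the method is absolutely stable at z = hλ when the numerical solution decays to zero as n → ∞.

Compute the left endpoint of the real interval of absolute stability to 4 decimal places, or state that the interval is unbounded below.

With y'=λy (z=hλ):
  y_{n+1} = y_n + z·[3/5·y_n + 2/5·y_{n+1}] ⇒ (1 − 2/5z)y_{n+1} = (1 + 3/5z)y_n
  R(z) = (1 + 3/5z)/(1 − 2/5z).

Need |R(x)|<1, x<0.
x=-1.6: |R|=0.0244
R=−1: 1+3/5x = −1+2/5x ⇒ -1/5x=2 ⇒ x=2/(-1/5)=-10.0000
Confirm numerically:
  x=-6.273: |R|=0.78759 <1
  x=-6.100: |R|=0.77326 <1
  x=-4.207: |R|=0.56814 <1
  x=-10.567: |R|=1.02170 >1
  x=-10.502: |R|=1.01930 >1
  x=-10.282: |R|=1.01103 >1
So |R|<1 on (-10.0000, 0).

z* = -10.0000.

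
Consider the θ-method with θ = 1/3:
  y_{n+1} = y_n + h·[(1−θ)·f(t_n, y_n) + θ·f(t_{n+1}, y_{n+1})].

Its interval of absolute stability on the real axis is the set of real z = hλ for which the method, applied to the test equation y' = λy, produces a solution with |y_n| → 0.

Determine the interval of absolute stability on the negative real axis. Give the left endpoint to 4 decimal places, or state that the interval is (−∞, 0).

z∈(-6.0000,0).

Set f=λy, z=hλ:
  y_{n+1} = y_n + z·[2/3·y_n + 1/3·y_{n+1}] ⇒ (1 − 1/3z)y_{n+1} = (1 + 2/3z)y_n
  so R(z) = (1 + 2/3z)/(1 − 1/3z).

Boundary: |R(x)|=1, x<0.
x=-1.75: |R|=0.1053
R=−1: 1+2/3x = −1+1/3x ⇒ -1/3x=2 ⇒ x=2/(-1/3)=-6.0000
Confirm numerically:
  x=-4.787: |R|=0.84423 <1
  x=-4.256: |R|=0.75965 <1
  x=-3.352: |R|=0.58312 <1
  x=-6.171: |R|=1.01865 >1
  x=-6.073: |R|=1.00805 >1
Interval (-6.0000, 0).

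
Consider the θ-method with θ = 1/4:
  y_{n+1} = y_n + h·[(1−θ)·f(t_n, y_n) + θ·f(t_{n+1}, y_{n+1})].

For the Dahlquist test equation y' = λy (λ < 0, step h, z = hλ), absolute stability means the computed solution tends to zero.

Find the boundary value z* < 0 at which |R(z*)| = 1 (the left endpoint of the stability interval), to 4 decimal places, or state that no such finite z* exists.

left endpoint -4.0000.

Set f=λy, z=hλ:
  y_{n+1} = y_n + z·[3/4·y_n + 1/4·y_{n+1}] ⇒ (1 − 1/4z)y_{n+1} = (1 + 3/4z)y_n
  ⇒ R(z) = (1 + 3/4z)/(1 − 1/4z).

Need |R(x)|<1, x<0.
x=-0.62: |R|=0.4632
R=−1: 1+3/4x = −1+1/4x ⇒ -1/2x=2 ⇒ x=2/(-1/2)=-4.0000
Confirm numerically:
  x=-3.682: |R|=0.91721 <1
  x=-3.666: |R|=0.91286 <1
  x=-3.436: |R|=0.84831 <1
  x=-2.931: |R|=0.69153 <1
  x=-4.137: |R|=1.03367 >1
  x=-4.065: |R|=1.01612 >1
  x=-4.050: |R|=1.01242 >1
Interval (-4.0000, 0).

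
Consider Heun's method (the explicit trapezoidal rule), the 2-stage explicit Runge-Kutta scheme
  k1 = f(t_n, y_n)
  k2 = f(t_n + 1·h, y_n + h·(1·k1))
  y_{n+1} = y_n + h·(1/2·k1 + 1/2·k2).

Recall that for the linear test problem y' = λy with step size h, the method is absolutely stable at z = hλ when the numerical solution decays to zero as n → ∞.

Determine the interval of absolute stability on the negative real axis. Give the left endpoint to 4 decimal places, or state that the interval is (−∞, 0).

Test eqn y'=λy, z=hλ:
  order 2, 2-stage ⇒ R(z)=1+z+z^2/2
  (e.g. R(-1.7)=0.74500, |R|=0.74500)

Solve |R(x)|<1 on ℝ⁻.
x=-1.7: |R|=0.7450
|R(-2.09)|=1.0940 |R(-1.67)|=0.7244 |R(-0.91)|=0.5041
Bisect:
  x_lo=-2.6106 |R|=1.7971  x_hi=-0.3001 |R|=0.7450
  mid=-1.45534 |R|=0.60367 →hi
  mid=-2.03298 |R|=1.03353 →lo
  mid=-1.74416 |R|=0.77689 →hi
  mid=-1.88857 |R|=0.89478 →hi
  mid=-1.96078 |R|=0.96155 →hi
  mid=-1.99688 |R|=0.99688 →hi
  mid=-2.01493 |R|=1.01504 →lo
  ...
  [-2.00012,-1.99998] ⇒ x*=-2.0000
Stable set (-2.0000, 0).

(-2.0000, 0).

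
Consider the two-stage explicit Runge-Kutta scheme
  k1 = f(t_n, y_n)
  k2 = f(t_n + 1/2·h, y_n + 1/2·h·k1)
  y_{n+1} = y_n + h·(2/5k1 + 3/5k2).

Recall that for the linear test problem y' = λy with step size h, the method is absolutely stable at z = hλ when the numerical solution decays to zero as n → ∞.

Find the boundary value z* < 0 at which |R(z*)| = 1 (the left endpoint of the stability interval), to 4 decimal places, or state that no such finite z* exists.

Test eqn y'=λy, z=hλ:
  k1=λy_n ⇒ h·k1=z·y_n;  k2=λ(1+1/2z)y_n ⇒ h·k2=z(1+1/2z)y_n
  y_{n+1}/y_n = 1 + 2/5z + 3/5z(1+1/2z) = 1 + z + 3/10z²
  Hence R(z) = 1 + z + 3/10z².

Solve |R(x)|<1 on ℝ⁻.
x=-1.56: |R|=0.1701
R=1: x+3/10x²=0 ⇒ x=−10/3=-3.3333; min R=1−1/(4·3/10)=0.1667>−1
Confirm numerically:
  x=-1.824: |R|=0.17409 <1
  x=-1.684: |R|=0.16676 <1
  x=-1.538: |R|=0.17163 <1
  x=-1.369: |R|=0.19325 <1
  x=-3.663: |R|=1.36227 >1
  x=-3.536: |R|=1.21499 >1
So |R|<1 on (-3.3333, 0).

z* = -3.3333.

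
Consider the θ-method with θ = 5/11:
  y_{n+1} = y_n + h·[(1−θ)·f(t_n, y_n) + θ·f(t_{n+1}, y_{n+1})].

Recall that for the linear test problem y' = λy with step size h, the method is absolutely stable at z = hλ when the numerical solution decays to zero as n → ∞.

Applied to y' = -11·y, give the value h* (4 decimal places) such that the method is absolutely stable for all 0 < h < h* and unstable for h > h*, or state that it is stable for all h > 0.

Test eqn y'=λy, z=hλ:
  y_{n+1} = y_n + z·[6/11·y_n + 5/11·y_{n+1}] ⇒ (1 − 5/11z)y_{n+1} = (1 + 6/11z)y_n
  Hence R(z) = (1 + 6/11z)/(1 − 5/11z).

Solve |R(x)|<1 on ℝ⁻.
x=-1.15: |R|=0.2448
R=−1: 1+6/11x = −1+5/11x ⇒ -1/11x=2 ⇒ x=2/(-1/11)=-22.0000
Confirm numerically:
  x=-17.541: |R|=0.95482 <1
  x=-15.018: |R|=0.91890 <1
  x=-14.728: |R|=0.91408 <1
  x=-22.095: |R|=1.00078 >1
  x=-22.057: |R|=1.00047 >1
So |R|<1 on (-22.0000, 0).

(-22.0000,0); λ=-11 ⇒ h* = (22)/11 = 2.0000.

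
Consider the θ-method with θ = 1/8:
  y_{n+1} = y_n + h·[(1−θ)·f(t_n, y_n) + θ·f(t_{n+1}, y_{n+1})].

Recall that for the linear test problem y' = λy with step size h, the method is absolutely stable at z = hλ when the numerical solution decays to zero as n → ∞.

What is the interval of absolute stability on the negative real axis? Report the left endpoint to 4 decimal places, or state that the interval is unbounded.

Set f=λy, z=hλ:
  y_{n+1} = y_n + z·[7/8·y_n + 1/8·y_{n+1}] ⇒ (1 − 1/8z)y_{n+1} = (1 + 7/8z)y_n
  Hence R(z) = (1 + 7/8z)/(1 − 1/8z).

Need |R(x)|<1, x<0.
x=-1.71: |R|=0.4089
R=−1: 1+7/8x = −1+1/8x ⇒ -3/4x=2 ⇒ x=2/(-3/4)=-2.6667
Confirm numerically:
  x=-2.236: |R|=0.74756 <1
  x=-1.846: |R|=0.49990 <1
  x=-1.803: |R|=0.47139 <1
  x=-3.223: |R|=1.29742 >1
  x=-3.152: |R|=1.26112 >1
  x=-2.870: |R|=1.11224 >1
So |R|<1 on (-2.6667, 0).

(-2.6667, 0).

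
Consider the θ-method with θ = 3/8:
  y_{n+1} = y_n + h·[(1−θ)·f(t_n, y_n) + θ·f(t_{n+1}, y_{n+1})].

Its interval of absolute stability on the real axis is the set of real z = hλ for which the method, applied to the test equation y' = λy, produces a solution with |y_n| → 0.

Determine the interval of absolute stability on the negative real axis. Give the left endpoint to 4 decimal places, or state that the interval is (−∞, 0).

z∈(-8.0000,0).

With y'=λy (z=hλ):
  y_{n+1} = y_n + z·[5/8·y_n + 3/8·y_{n+1}] ⇒ (1 − 3/8z)y_{n+1} = (1 + 5/8z)y_n
  ⇒ R(z) = (1 + 5/8z)/(1 − 3/8z).

Solve |R(x)|<1 on ℝ⁻.
x=-1.7: |R|=0.0382
R=−1: 1+5/8x = −1+3/8x ⇒ -1/4x=2 ⇒ x=2/(-1/4)=-8.0000
Confirm numerically:
  x=-7.028: |R|=0.93316 <1
  x=-6.466: |R|=0.88802 <1
  x=-4.038: |R|=0.60605 <1
  x=-3.670: |R|=0.54445 <1
  x=-8.465: |R|=1.02785 >1
  x=-8.317: |R|=1.01924 >1
  x=-8.182: |R|=1.01118 >1
So |R|<1 on (-8.0000, 0).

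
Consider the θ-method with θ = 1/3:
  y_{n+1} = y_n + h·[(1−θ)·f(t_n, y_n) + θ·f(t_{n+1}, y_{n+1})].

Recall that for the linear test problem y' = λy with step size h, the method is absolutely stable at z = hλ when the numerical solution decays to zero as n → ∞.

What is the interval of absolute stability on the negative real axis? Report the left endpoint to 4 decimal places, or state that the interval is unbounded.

Test eqn y'=λy, z=hλ:
  y_{n+1} = y_n + z·[2/3·y_n + 1/3·y_{n+1}] ⇒ (1 − 1/3z)y_{n+1} = (1 + 2/3z)y_n
  Hence R(z) = (1 + 2/3z)/(1 − 1/3z).

Find x<0 with |R(x)|<1.
x=-1.36: |R|=0.0642
R=−1: 1+2/3x = −1+1/3x ⇒ -1/3x=2 ⇒ x=2/(-1/3)=-6.0000
Confirm numerically:
  x=-5.538: |R|=0.94589 <1
  x=-5.040: |R|=0.88060 <1
  x=-4.874: |R|=0.85700 <1
  x=-4.285: |R|=0.76458 <1
  x=-6.392: |R|=1.04174 >1
  x=-6.332: |R|=1.03558 >1
  x=-6.111: |R|=1.01218 >1
So |R|<1 on (-6.0000, 0).

z∈(-6.0000,0).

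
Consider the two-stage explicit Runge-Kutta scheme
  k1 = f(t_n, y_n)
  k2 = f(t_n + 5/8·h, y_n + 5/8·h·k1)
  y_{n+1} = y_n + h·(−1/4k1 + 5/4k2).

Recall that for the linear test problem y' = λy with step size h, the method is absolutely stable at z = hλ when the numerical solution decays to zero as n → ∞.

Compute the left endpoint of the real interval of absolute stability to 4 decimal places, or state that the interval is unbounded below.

With y'=λy (z=hλ):
  k1=λy_n ⇒ h·k1=z·y_n;  k2=λ(1+5/8z)y_n ⇒ h·k2=z(1+5/8z)y_n
  y_{n+1}/y_n = 1 − 1/4z + 5/4z(1+5/8z) = 1 + z + 25/32z²
  ⇒ R(z) = 1 + z + 25/32z².

Find x<0 with |R(x)|<1.
x=-0.47: |R|=0.7026
R=1: x+25/32x²=0 ⇒ x=−32/25=-1.2800; min R=1−1/(4·25/32)=0.6800>−1
Confirm numerically:
  x=-0.975: |R|=0.76768 <1
  x=-0.735: |R|=0.68705 <1
  x=-0.659: |R|=0.68028 <1
  x=-1.734: |R|=1.61503 >1
  x=-1.320: |R|=1.04125 >1
So |R|<1 on (-1.2800, 0).

z* = -1.2800.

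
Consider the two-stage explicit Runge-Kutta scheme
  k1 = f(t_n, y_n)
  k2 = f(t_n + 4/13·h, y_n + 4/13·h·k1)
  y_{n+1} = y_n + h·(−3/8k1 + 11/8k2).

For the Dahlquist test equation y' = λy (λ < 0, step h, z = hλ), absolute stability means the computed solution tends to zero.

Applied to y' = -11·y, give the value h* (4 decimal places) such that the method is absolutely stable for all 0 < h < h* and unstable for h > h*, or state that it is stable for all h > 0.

(-2.3636,0); λ=-11 ⇒ h* = (26/11)/11 = 0.2149.

With y'=λy (z=hλ):
  k1=λy_n ⇒ h·k1=z·y_n;  k2=λ(1+4/13z)y_n ⇒ h·k2=z(1+4/13z)y_n
  y_{n+1}/y_n = 1 − 3/8z + 11/8z(1+4/13z) = 1 + z + 11/26z²
  ⇒ R(z) = 1 + z + 11/26z².

Need |R(x)|<1, x<0.
x=-1.05: |R|=0.4164
R=1: x+11/26x²=0 ⇒ x=−26/11=-2.3636; min R=1−1/(4·11/26)=0.4091>−1
Confirm numerically:
  x=-2.229: |R|=0.87303 <1
  x=-2.219: |R|=0.86421 <1
  x=-2.082: |R|=0.75192 <1
  x=-1.659: |R|=0.50543 <1
  x=-2.941: |R|=1.71840 >1
  x=-2.434: |R|=1.07246 >1
Interval (-2.3636, 0).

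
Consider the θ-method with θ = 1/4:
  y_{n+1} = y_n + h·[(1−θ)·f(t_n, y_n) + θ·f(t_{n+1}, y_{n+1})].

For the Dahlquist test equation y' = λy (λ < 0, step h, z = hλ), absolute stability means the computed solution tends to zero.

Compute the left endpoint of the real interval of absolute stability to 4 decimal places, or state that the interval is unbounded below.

On y'=λy, z=hλ:
  y_{n+1} = y_n + z·[3/4·y_n + 1/4·y_{n+1}] ⇒ (1 − 1/4z)y_{n+1} = (1 + 3/4z)y_n
  R(z) = (1 + 3/4z)/(1 − 1/4z).

Find x<0 with |R(x)|<1.
x=-0.73: |R|=0.3827
R=−1: 1+3/4x = −1+1/4x ⇒ -1/2x=2 ⇒ x=2/(-1/2)=-4.0000
Confirm numerically:
  x=-3.515: |R|=0.87092 <1
  x=-2.644: |R|=0.59181 <1
  x=-1.884: |R|=0.28076 <1
  x=-1.844: |R|=0.26215 <1
  x=-4.369: |R|=1.08818 >1
  x=-4.301: |R|=1.07252 >1
  x=-4.124: |R|=1.03053 >1
Stable set (-4.0000, 0).

z* = -4.0000.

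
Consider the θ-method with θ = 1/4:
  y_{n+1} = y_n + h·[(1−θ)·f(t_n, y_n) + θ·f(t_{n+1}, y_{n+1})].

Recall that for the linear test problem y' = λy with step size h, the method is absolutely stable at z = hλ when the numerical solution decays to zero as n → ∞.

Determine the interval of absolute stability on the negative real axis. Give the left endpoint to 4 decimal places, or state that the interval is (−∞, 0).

z∈(-4.0000,0).

Test eqn y'=λy, z=hλ:
  y_{n+1} = y_n + z·[3/4·y_n + 1/4·y_{n+1}] ⇒ (1 − 1/4z)y_{n+1} = (1 + 3/4z)y_n
  so R(z) = (1 + 3/4z)/(1 − 1/4z).

Need |R(x)|<1, x<0.
x=-1.7: |R|=0.1930
R=−1: 1+3/4x = −1+1/4x ⇒ -1/2x=2 ⇒ x=2/(-1/2)=-4.0000
Confirm numerically:
  x=-3.926: |R|=0.98133 <1
  x=-2.678: |R|=0.60407 <1
  x=-2.002: |R|=0.33422 <1
  x=-1.868: |R|=0.27335 <1
  x=-4.385: |R|=1.09183 >1
  x=-4.333: |R|=1.07992 >1
  x=-4.211: |R|=1.05139 >1
Interval (-4.0000, 0).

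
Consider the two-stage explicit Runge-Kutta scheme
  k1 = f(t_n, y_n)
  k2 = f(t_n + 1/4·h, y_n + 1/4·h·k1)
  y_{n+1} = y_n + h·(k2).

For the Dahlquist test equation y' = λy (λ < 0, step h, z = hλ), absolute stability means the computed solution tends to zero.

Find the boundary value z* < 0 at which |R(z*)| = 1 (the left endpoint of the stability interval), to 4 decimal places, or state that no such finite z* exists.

On y'=λy, z=hλ:
  k1=λy_n ⇒ h·k1=z·y_n;  k2=λ(1+1/4z)y_n ⇒ h·k2=z(1+1/4z)y_n
  y_{n+1}/y_n = 1 + z(1+1/4z) = 1 + z + 1/4z²
  so R(z) = 1 + z + 1/4z².

Boundary: |R(x)|=1, x<0.
x=-0.49: |R|=0.5700
R=1: x+1/4x²=0 ⇒ x=−4=-4.0000; min R=1−1/(4·1/4)=0.0000>−1
Confirm numerically:
  x=-3.955: |R|=0.95551 <1
  x=-3.677: |R|=0.70308 <1
  x=-3.628: |R|=0.66260 <1
  x=-2.737: |R|=0.13579 <1
  x=-4.526: |R|=1.59517 >1
  x=-4.473: |R|=1.52893 >1
  x=-4.028: |R|=1.02820 >1
Stable set (-4.0000, 0).

left endpoint -4.0000.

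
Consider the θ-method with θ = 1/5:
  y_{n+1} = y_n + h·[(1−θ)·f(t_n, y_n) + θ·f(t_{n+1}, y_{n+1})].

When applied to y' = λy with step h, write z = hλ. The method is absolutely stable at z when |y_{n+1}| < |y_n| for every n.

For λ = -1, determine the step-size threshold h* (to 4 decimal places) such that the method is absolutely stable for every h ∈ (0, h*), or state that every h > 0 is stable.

Set f=λy, z=hλ:
  y_{n+1} = y_n + z·[4/5·y_n + 1/5·y_{n+1}] ⇒ (1 − 1/5z)y_{n+1} = (1 + 4/5z)y_n
  Hence R(z) = (1 + 4/5z)/(1 − 1/5z).

Boundary: |R(x)|=1, x<0.
x=-0.89: |R|=0.2445
R=−1: 1+4/5x = −1+1/5x ⇒ -3/5x=2 ⇒ x=2/(-3/5)=-3.3333
Confirm numerically:
  x=-3.136: |R|=0.92724 <1
  x=-2.716: |R|=0.75998 <1
  x=-1.703: |R|=0.27033 <1
  x=-1.514: |R|=0.16211 <1
  x=-3.932: |R|=1.20107 >1
  x=-3.598: |R|=1.09235 >1
Interval (-3.3333, 0).

(-3.3333,0); λ=-1 ⇒ h* = (10/3)/1 = 3.3333.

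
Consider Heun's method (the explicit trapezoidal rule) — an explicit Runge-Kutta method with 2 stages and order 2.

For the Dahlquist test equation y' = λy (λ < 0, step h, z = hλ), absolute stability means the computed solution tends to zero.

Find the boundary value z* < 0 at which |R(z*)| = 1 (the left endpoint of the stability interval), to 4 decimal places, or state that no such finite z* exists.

Test eqn y'=λy, z=hλ:
  order 2, 2-stage ⇒ R(z)=1+z+z^2/2
  (e.g. R(-0.32)=0.73120, |R|=0.73120)

Need |R(x)|<1, x<0.
x=-0.32: |R|=0.7312
|R(-1.87)|=0.8785 |R(-1.33)|=0.5544 |R(-0.57)|=0.5924
Bisect:
  x_lo=-2.5779 |R|=1.7449  x_hi=-0.0962 |R|=0.9084
  mid=-1.33706 |R|=0.55680 →hi
  mid=-1.95749 |R|=0.95839 →hi
  mid=-2.26771 |R|=1.30354 →lo
  mid=-2.11260 |R|=1.11894 →lo
  mid=-2.03505 |R|=1.03566 →lo
  mid=-1.99627 |R|=0.99628 →hi
  mid=-2.01566 |R|=1.01578 →lo
  ...
  [-2.00006,-1.99990] ⇒ x*=-2.0000
Stable set (-2.0000, 0).

left endpoint -2.0000.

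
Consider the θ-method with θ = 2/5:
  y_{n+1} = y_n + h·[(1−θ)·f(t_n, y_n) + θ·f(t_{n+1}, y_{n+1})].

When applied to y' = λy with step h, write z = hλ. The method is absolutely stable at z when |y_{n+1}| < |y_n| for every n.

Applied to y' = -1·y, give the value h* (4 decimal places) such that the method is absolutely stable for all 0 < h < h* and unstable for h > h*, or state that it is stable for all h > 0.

With y'=λy (z=hλ):
  y_{n+1} = y_n + z·[3/5·y_n + 2/5·y_{n+1}] ⇒ (1 − 2/5z)y_{n+1} = (1 + 3/5z)y_n
  so R(z) = (1 + 3/5z)/(1 − 2/5z).

Find x<0 with |R(x)|<1.
x=-0.59: |R|=0.5227
R=−1: 1+3/5x = −1+2/5x ⇒ -1/5x=2 ⇒ x=2/(-1/5)=-10.0000
Confirm numerically:
  x=-8.208: |R|=0.91632 <1
  x=-5.883: |R|=0.75444 <1
  x=-4.323: |R|=0.58398 <1
  x=-4.143: |R|=0.55916 <1
  x=-10.420: |R|=1.01625 >1
  x=-10.322: |R|=1.01256 >1
Stable set (-10.0000, 0).

(-10.0000,0); λ=-1 ⇒ h* = (10)/1 = 10.0000.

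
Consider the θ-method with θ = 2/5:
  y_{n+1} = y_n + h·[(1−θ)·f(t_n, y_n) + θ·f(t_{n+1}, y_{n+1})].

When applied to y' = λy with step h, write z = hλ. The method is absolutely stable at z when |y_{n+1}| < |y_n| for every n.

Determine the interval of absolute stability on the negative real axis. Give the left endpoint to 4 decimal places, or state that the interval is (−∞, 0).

(-10.0000, 0).

With y'=λy (z=hλ):
  y_{n+1} = y_n + z·[3/5·y_n + 2/5·y_{n+1}] ⇒ (1 − 2/5z)y_{n+1} = (1 + 3/5z)y_n
  so R(z) = (1 + 3/5z)/(1 − 2/5z).

Boundary: |R(x)|=1, x<0.
x=-1.06: |R|=0.2556
R=−1: 1+3/5x = −1+2/5x ⇒ -1/5x=2 ⇒ x=2/(-1/5)=-10.0000
Confirm numerically:
  x=-8.162: |R|=0.91381 <1
  x=-7.313: |R|=0.86309 <1
  x=-6.765: |R|=0.82542 <1
  x=-6.077: |R|=0.77131 <1
  x=-10.547: |R|=1.02096 >1
  x=-10.452: |R|=1.01745 >1
  x=-10.071: |R|=1.00282 >1
Interval (-10.0000, 0).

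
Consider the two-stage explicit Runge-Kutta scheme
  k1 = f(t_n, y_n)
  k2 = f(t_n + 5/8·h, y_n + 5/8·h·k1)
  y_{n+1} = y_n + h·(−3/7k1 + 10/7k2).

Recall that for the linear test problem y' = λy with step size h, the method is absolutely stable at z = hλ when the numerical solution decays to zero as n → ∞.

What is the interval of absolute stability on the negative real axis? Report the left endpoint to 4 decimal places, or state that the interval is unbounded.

With y'=λy (z=hλ):
  k1=λy_n ⇒ h·k1=z·y_n;  k2=λ(1+5/8z)y_n ⇒ h·k2=z(1+5/8z)y_n
  y_{n+1}/y_n = 1 − 3/7z + 10/7z(1+5/8z) = 1 + z + 25/28z²
  Hence R(z) = 1 + z + 25/28z².

Find x<0 with |R(x)|<1.
x=-1.33: |R|=1.2494
R=1: x+25/28x²=0 ⇒ x=−28/25=-1.1200; min R=1−1/(4·25/28)=0.7200>−1
Confirm numerically:
  x=-1.021: |R|=0.90975 <1
  x=-0.972: |R|=0.87156 <1
  x=-0.605: |R|=0.72181 <1
  x=-1.678: |R|=1.83600 >1
  x=-1.550: |R|=1.59509 >1
  x=-1.233: |R|=1.12440 >1
So |R|<1 on (-1.1200, 0).

z∈(-1.1200,0).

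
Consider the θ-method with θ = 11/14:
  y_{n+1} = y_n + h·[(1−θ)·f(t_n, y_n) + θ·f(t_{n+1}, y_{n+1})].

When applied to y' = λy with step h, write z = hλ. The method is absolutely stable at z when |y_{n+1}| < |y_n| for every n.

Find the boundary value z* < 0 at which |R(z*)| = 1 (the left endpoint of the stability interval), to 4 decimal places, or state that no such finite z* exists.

interval (−∞, 0).

Set f=λy, z=hλ:
  y_{n+1} = y_n + z·[3/14·y_n + 11/14·y_{n+1}] ⇒ (1 − 11/14z)y_{n+1} = (1 + 3/14z)y_n
  so R(z) = (1 + 3/14z)/(1 − 11/14z).

Solve |R(x)|<1 on ℝ⁻.
x=-0.34: |R|=0.7317
x=-2: |R|=0.2222
x=-10: |R|=0.1290
x=-100: |R|=0.2567
θ=11/14≥1/2 ⇒ |1+3/14x|<|1−11/14x| ∀x<0 ⇒ interval (−∞,0).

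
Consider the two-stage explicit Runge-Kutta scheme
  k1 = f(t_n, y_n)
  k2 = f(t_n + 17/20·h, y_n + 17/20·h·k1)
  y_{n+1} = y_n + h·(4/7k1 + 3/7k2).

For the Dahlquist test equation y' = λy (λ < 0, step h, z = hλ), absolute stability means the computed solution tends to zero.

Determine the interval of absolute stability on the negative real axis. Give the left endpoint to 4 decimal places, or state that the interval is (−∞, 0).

z∈(-2.7451,0).

On y'=λy, z=hλ:
  k1=λy_n ⇒ h·k1=z·y_n;  k2=λ(1+17/20z)y_n ⇒ h·k2=z(1+17/20z)y_n
  y_{n+1}/y_n = 1 + 4/7z + 3/7z(1+17/20z) = 1 + z + 51/140z²
  ⇒ R(z) = 1 + z + 51/140z².

Solve |R(x)|<1 on ℝ⁻.
x=-0.82: |R|=0.4249
R=1: x+51/140x²=0 ⇒ x=−140/51=-2.7451; min R=1−1/(4·51/140)=0.3137>−1
Confirm numerically:
  x=-1.463: |R|=0.31671 <1
  x=-1.269: |R|=0.31763 <1
  x=-1.124: |R|=0.33623 <1
  x=-3.328: |R|=1.70668 >1
  x=-2.987: |R|=1.26322 >1
  x=-2.934: |R|=1.20190 >1
So |R|<1 on (-2.7451, 0).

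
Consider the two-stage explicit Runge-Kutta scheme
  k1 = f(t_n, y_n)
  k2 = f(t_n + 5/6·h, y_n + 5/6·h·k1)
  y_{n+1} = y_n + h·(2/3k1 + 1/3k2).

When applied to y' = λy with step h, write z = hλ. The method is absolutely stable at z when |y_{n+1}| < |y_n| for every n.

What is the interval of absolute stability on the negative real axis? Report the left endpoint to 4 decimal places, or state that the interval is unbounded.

Set f=λy, z=hλ:
  k1=λy_n ⇒ h·k1=z·y_n;  k2=λ(1+5/6z)y_n ⇒ h·k2=z(1+5/6z)y_n
  y_{n+1}/y_n = 1 + 2/3z + 1/3z(1+5/6z) = 1 + z + 5/18z²
  ⇒ R(z) = 1 + z + 5/18z².

Solve |R(x)|<1 on ℝ⁻.
x=-1.31: |R|=0.1667
R=1: x+5/18x²=0 ⇒ x=−18/5=-3.6000; min R=1−1/(4·5/18)=0.1000>−1
Confirm numerically:
  x=-3.180: |R|=0.62900 <1
  x=-2.837: |R|=0.39871 <1
  x=-1.778: |R|=0.10013 <1
  x=-4.174: |R|=1.66552 >1
  x=-3.884: |R|=1.30640 >1
  x=-3.684: |R|=1.08596 >1
So |R|<1 on (-3.6000, 0).

z∈(-3.6000,0).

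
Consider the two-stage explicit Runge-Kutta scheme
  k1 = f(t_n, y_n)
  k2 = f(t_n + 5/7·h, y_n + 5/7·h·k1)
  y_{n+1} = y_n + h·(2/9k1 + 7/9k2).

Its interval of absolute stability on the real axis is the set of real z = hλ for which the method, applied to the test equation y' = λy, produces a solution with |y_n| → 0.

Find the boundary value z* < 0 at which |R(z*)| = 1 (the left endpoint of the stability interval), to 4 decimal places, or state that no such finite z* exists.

Set f=λy, z=hλ:
  k1=λy_n ⇒ h·k1=z·y_n;  k2=λ(1+5/7z)y_n ⇒ h·k2=z(1+5/7z)y_n
  y_{n+1}/y_n = 1 + 2/9z + 7/9z(1+5/7z) = 1 + z + 5/9z²
  so R(z) = 1 + z + 5/9z².

Solve |R(x)|<1 on ℝ⁻.
x=-1.27: |R|=0.6261
R=1: x+5/9x²=0 ⇒ x=−9/5=-1.8000; min R=1−1/(4·5/9)=0.5500>−1
Confirm numerically:
  x=-1.598: |R|=0.82067 <1
  x=-1.402: |R|=0.69000 <1
  x=-1.286: |R|=0.63278 <1
  x=-1.247: |R|=0.61689 <1
  x=-1.943: |R|=1.15436 >1
  x=-1.843: |R|=1.04403 >1
Interval (-1.8000, 0).

left endpoint -1.8000.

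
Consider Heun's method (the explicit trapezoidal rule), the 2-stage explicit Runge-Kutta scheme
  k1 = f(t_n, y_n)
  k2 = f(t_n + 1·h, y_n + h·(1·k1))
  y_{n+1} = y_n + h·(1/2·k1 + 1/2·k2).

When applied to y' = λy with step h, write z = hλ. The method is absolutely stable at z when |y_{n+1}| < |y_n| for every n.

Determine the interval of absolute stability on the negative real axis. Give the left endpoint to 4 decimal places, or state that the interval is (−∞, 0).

Test eqn y'=λy, z=hλ:
  order 2, 2-stage ⇒ R(z)=1+z+z^2/2
  (e.g. R(-1.25)=0.53125, |R|=0.53125)

Need |R(x)|<1, x<0.
x=-1.25: |R|=0.5312
|R(-2.21)|=1.2320 |R(-2.17)|=1.1845 |R(-1.13)|=0.5085
Bisect:
  x_lo=-2.3574 |R|=1.4213  x_hi=-0.2014 |R|=0.8189
  mid=-1.27939 |R|=0.53903 →hi
  mid=-1.81840 |R|=0.83489 →hi
  mid=-2.08791 |R|=1.09178 →lo
  mid=-1.95316 |R|=0.95426 →hi
  mid=-2.02054 |R|=1.02075 →lo
  mid=-1.98685 |R|=0.98693 →hi
  mid=-2.00369 |R|=1.00370 →lo
  mid=-1.99527 |R|=0.99528 →hi
  ...
  [-2.00001,-1.99988] ⇒ x*=-2.0000
So |R|<1 on (-2.0000, 0).

(-2.0000, 0).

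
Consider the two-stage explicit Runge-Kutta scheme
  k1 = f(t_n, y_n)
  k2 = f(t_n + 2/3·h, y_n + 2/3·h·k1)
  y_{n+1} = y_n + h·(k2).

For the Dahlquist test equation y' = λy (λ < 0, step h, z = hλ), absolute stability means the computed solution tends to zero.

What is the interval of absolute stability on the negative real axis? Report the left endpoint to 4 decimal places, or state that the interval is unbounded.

Set f=λy, z=hλ:
  k1=λy_n ⇒ h·k1=z·y_n;  k2=λ(1+2/3z)y_n ⇒ h·k2=z(1+2/3z)y_n
  y_{n+1}/y_n = 1 + z(1+2/3z) = 1 + z + 2/3z²
  R(z) = 1 + z + 2/3z².

Need |R(x)|<1, x<0.
x=-0.75: |R|=0.6250
R=1: x+2/3x²=0 ⇒ x=−3/2=-1.5000; min R=1−1/(4·2/3)=0.6250>−1
Confirm numerically:
  x=-1.070: |R|=0.69327 <1
  x=-1.062: |R|=0.68990 <1
  x=-0.948: |R|=0.65114 <1
  x=-2.084: |R|=1.81137 >1
  x=-1.595: |R|=1.10102 >1
So |R|<1 on (-1.5000, 0).

z∈(-1.5000,0).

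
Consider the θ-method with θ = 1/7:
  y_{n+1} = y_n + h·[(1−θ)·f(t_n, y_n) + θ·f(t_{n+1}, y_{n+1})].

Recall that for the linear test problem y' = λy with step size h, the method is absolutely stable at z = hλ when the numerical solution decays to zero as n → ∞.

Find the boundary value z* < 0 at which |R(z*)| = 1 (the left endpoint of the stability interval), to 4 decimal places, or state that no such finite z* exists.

With y'=λy (z=hλ):
  y_{n+1} = y_n + z·[6/7·y_n + 1/7·y_{n+1}] ⇒ (1 − 1/7z)y_{n+1} = (1 + 6/7z)y_n
  so R(z) = (1 + 6/7z)/(1 − 1/7z).

Boundary: |R(x)|=1, x<0.
x=-1.16: |R|=0.0049
R=−1: 1+6/7x = −1+1/7x ⇒ -5/7x=2 ⇒ x=2/(-5/7)=-2.8000
Confirm numerically:
  x=-2.180: |R|=0.66231 <1
  x=-1.673: |R|=0.35028 <1
  x=-1.393: |R|=0.16180 <1
  x=-3.343: |R|=1.26250 >1
  x=-2.889: |R|=1.04500 >1
Interval (-2.8000, 0).

z* = -2.8000.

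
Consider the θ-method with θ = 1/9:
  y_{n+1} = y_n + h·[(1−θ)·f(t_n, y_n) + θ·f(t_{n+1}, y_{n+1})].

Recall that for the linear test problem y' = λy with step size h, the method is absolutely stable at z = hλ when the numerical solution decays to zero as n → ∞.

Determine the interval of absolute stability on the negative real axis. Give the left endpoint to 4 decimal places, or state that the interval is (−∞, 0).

With y'=λy (z=hλ):
  y_{n+1} = y_n + z·[8/9·y_n + 1/9·y_{n+1}] ⇒ (1 − 1/9z)y_{n+1} = (1 + 8/9z)y_n
  R(z) = (1 + 8/9z)/(1 − 1/9z).

Boundary: |R(x)|=1, x<0.
x=-0.8: |R|=0.2653
R=−1: 1+8/9x = −1+1/9x ⇒ -7/9x=2 ⇒ x=2/(-7/9)=-2.5714
Confirm numerically:
  x=-2.519: |R|=0.96814 <1
  x=-2.307: |R|=0.83630 <1
  x=-2.065: |R|=0.67962 <1
  x=-1.490: |R|=0.27836 <1
  x=-3.144: |R|=1.33004 >1
  x=-2.774: |R|=1.12043 >1
  x=-2.664: |R|=1.05556 >1
So |R|<1 on (-2.5714, 0).

(-2.5714, 0).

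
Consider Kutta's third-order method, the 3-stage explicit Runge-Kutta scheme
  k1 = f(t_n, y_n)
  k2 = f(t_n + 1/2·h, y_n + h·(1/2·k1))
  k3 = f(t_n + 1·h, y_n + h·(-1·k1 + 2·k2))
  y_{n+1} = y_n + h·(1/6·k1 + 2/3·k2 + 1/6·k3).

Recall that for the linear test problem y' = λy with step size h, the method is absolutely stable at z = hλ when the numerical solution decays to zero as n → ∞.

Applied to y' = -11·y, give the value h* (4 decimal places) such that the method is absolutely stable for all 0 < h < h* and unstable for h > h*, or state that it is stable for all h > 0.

Set f=λy, z=hλ:
  order 3, 3-stage ⇒ R(z)=1+z+z^2/2+z^3/6
  (e.g. R(-0.88)=0.39362, |R|=0.39362)

Solve |R(x)|<1 on ℝ⁻.
x=-0.88: |R|=0.3936
|R(-2.79)|=1.5176 |R(-2.77)|=1.4759 |R(-2.28)|=0.6562
Bisect:
  x_lo=-3.2014 |R|=2.5454  x_hi=-0.2343 |R|=0.7910
  mid=-1.71784 |R|=0.08724 →hi
  mid=-2.45962 |R|=0.91476 →hi
  mid=-2.83050 |R|=1.60418 →lo
  mid=-2.64506 |R|=1.23118 →lo
  mid=-2.55234 |R|=1.06630 →lo
  mid=-2.50598 |R|=0.98891 →hi
  mid=-2.52916 |R|=1.02719 →lo
  mid=-2.51757 |R|=1.00795 →lo
  mid=-2.51177 |R|=0.99840 →hi
  ...
  [-2.51286,-2.51268] ⇒ x*=-2.5127
Stable set (-2.5127, 0).

(-2.5127,0); λ=-11 ⇒ h* = 0.2284.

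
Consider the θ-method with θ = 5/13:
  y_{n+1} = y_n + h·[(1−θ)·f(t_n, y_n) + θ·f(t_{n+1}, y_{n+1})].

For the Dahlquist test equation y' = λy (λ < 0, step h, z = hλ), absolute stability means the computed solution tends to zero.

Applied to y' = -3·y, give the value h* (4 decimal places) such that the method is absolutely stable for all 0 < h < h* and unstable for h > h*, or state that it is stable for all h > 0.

(-8.6667,0); λ=-3 ⇒ h* = (26/3)/3 = 2.8889.

Test eqn y'=λy, z=hλ:
  y_{n+1} = y_n + z·[8/13·y_n + 5/13·y_{n+1}] ⇒ (1 − 5/13z)y_{n+1} = (1 + 8/13z)y_n
  Hence R(z) = (1 + 8/13z)/(1 − 5/13z).

Need |R(x)|<1, x<0.
x=-0.52: |R|=0.5667
R=−1: 1+8/13x = −1+5/13x ⇒ -3/13x=2 ⇒ x=2/(-3/13)=-8.6667
Confirm numerically:
  x=-8.617: |R|=0.99734 <1
  x=-8.175: |R|=0.97262 <1
  x=-4.669: |R|=0.67002 <1
  x=-9.234: |R|=1.02876 >1
  x=-9.076: |R|=1.02103 >1
  x=-8.796: |R|=1.00681 >1
Interval (-8.6667, 0).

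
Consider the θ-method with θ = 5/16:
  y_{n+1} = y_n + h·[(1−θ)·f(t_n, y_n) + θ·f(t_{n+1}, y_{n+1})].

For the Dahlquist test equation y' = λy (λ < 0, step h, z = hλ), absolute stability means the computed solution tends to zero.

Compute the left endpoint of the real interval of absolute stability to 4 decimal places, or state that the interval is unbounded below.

Set f=λy, z=hλ:
  y_{n+1} = y_n + z·[11/16·y_n + 5/16·y_{n+1}] ⇒ (1 − 5/16z)y_{n+1} = (1 + 11/16z)y_n
  Hence R(z) = (1 + 11/16z)/(1 − 5/16z).

Solve |R(x)|<1 on ℝ⁻.
x=-0.41: |R|=0.6366
R=−1: 1+11/16x = −1+5/16x ⇒ -3/8x=2 ⇒ x=2/(-3/8)=-5.3333
Confirm numerically:
  x=-4.402: |R|=0.85299 <1
  x=-4.143: |R|=0.80547 <1
  x=-4.142: |R|=0.80528 <1
  x=-3.865: |R|=0.75060 <1
  x=-5.669: |R|=1.04542 >1
  x=-5.466: |R|=1.01837 >1
Interval (-5.3333, 0).

left endpoint -5.3333.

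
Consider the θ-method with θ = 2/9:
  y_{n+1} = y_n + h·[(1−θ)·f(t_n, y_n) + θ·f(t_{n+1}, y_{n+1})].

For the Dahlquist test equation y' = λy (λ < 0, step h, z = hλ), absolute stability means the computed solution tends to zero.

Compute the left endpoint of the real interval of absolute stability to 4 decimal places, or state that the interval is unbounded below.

z* = -3.6000.

On y'=λy, z=hλ:
  y_{n+1} = y_n + z·[7/9·y_n + 2/9·y_{n+1}] ⇒ (1 − 2/9z)y_{n+1} = (1 + 7/9z)y_n
  R(z) = (1 + 7/9z)/(1 − 2/9z).

Boundary: |R(x)|=1, x<0.
x=-1.69: |R|=0.2286
R=−1: 1+7/9x = −1+2/9x ⇒ -5/9x=2 ⇒ x=2/(-5/9)=-3.6000
Confirm numerically:
  x=-3.530: |R|=0.97821 <1
  x=-3.140: |R|=0.84948 <1
  x=-2.754: |R|=0.70844 <1
  x=-1.935: |R|=0.35315 <1
  x=-3.910: |R|=1.09215 >1
  x=-3.853: |R|=1.07572 >1
  x=-3.718: |R|=1.03590 >1
So |R|<1 on (-3.6000, 0).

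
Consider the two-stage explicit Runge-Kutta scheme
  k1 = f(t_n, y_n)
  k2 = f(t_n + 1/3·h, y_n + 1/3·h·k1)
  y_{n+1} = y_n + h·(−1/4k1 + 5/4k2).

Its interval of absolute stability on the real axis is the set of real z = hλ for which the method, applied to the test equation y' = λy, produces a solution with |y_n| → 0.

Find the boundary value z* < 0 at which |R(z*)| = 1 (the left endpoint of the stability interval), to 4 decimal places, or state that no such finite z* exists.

left endpoint -2.4000.

On y'=λy, z=hλ:
  k1=λy_n ⇒ h·k1=z·y_n;  k2=λ(1+1/3z)y_n ⇒ h·k2=z(1+1/3z)y_n
  y_{n+1}/y_n = 1 − 1/4z + 5/4z(1+1/3z) = 1 + z + 5/12z²
  ⇒ R(z) = 1 + z + 5/12z².

Solve |R(x)|<1 on ℝ⁻.
x=-1.31: |R|=0.4050
R=1: x+5/12x²=0 ⇒ x=−12/5=-2.4000; min R=1−1/(4·5/12)=0.4000>−1
Confirm numerically:
  x=-1.465: |R|=0.42926 <1
  x=-1.346: |R|=0.40888 <1
  x=-1.043: |R|=0.41027 <1
  x=-2.995: |R|=1.74251 >1
  x=-2.830: |R|=1.50704 >1
  x=-2.487: |R|=1.09015 >1
So |R|<1 on (-2.4000, 0).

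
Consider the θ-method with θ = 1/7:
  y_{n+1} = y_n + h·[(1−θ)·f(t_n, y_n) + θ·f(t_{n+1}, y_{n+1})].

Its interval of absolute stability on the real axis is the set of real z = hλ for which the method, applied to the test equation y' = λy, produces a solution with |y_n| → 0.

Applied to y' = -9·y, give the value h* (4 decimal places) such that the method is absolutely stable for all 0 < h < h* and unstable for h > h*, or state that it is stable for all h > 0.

Set f=λy, z=hλ:
  y_{n+1} = y_n + z·[6/7·y_n + 1/7·y_{n+1}] ⇒ (1 − 1/7z)y_{n+1} = (1 + 6/7z)y_n
  R(z) = (1 + 6/7z)/(1 − 1/7z).

Find x<0 with |R(x)|<1.
x=-0.77: |R|=0.3063
R=−1: 1+6/7x = −1+1/7x ⇒ -5/7x=2 ⇒ x=2/(-5/7)=-2.8000
Confirm numerically:
  x=-2.323: |R|=0.74418 <1
  x=-2.261: |R|=0.70899 <1
  x=-1.758: |R|=0.40512 <1
  x=-1.333: |R|=0.11976 <1
  x=-3.212: |R|=1.20172 >1
  x=-2.920: |R|=1.06048 >1
Interval (-2.8000, 0).

(-2.8000,0); λ=-9 ⇒ h* = (14/5)/9 = 0.3111.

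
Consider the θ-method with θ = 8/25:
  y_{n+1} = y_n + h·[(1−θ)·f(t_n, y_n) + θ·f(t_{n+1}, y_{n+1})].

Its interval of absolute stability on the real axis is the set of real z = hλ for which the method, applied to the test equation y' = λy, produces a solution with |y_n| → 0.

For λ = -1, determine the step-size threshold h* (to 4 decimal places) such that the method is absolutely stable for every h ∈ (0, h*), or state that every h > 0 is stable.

(-5.5556,0); λ=-1 ⇒ h* = (50/9)/1 = 5.5556.

Test eqn y'=λy, z=hλ:
  y_{n+1} = y_n + z·[17/25·y_n + 8/25·y_{n+1}] ⇒ (1 − 8/25z)y_{n+1} = (1 + 17/25z)y_n
  so R(z) = (1 + 17/25z)/(1 − 8/25z).

Solve |R(x)|<1 on ℝ⁻.
x=-0.97: |R|=0.2598
R=−1: 1+17/25x = −1+8/25x ⇒ -9/25x=2 ⇒ x=2/(-9/25)=-5.5556
Confirm numerically:
  x=-5.333: |R|=0.97040 <1
  x=-5.082: |R|=0.93509 <1
  x=-2.831: |R|=0.48537 <1
  x=-2.731: |R|=0.45737 <1
  x=-6.083: |R|=1.06444 >1
  x=-5.676: |R|=1.01540 >1
Interval (-5.5556, 0).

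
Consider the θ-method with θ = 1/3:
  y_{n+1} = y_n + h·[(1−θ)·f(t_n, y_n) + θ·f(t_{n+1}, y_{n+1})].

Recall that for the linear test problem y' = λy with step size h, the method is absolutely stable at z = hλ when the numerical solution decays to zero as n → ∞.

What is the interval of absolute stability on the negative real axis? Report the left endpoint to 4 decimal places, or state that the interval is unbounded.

(-6.0000, 0).

Set f=λy, z=hλ:
  y_{n+1} = y_n + z·[2/3·y_n + 1/3·y_{n+1}] ⇒ (1 − 1/3z)y_{n+1} = (1 + 2/3z)y_n
  R(z) = (1 + 2/3z)/(1 − 1/3z).

Solve |R(x)|<1 on ℝ⁻.
x=-1.66: |R|=0.0687
R=−1: 1+2/3x = −1+1/3x ⇒ -1/3x=2 ⇒ x=2/(-1/3)=-6.0000
Confirm numerically:
  x=-5.711: |R|=0.96682 <1
  x=-5.607: |R|=0.95434 <1
  x=-4.760: |R|=0.84021 <1
  x=-6.343: |R|=1.03671 >1
  x=-6.114: |R|=1.01251 >1
Interval (-6.0000, 0).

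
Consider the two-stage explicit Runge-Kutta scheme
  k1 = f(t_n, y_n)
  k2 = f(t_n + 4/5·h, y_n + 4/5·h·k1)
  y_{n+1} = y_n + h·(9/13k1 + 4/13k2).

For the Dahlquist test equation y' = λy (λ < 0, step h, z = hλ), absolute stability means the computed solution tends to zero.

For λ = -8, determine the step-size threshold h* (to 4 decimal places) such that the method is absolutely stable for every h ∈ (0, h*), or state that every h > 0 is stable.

Test eqn y'=λy, z=hλ:
  k1=λy_n ⇒ h·k1=z·y_n;  k2=λ(1+4/5z)y_n ⇒ h·k2=z(1+4/5z)y_n
  y_{n+1}/y_n = 1 + 9/13z + 4/13z(1+4/5z) = 1 + z + 16/65z²
  ⇒ R(z) = 1 + z + 16/65z².

Find x<0 with |R(x)|<1.
x=-0.82: |R|=0.3455
R=1: x+16/65x²=0 ⇒ x=−65/16=-4.0625; min R=1−1/(4·16/65)=-0.0156>−1
Confirm numerically:
  x=-4.013: |R|=0.95110 <1
  x=-3.949: |R|=0.88967 <1
  x=-2.613: |R|=0.06768 <1
  x=-4.339: |R|=1.29532 >1
  x=-4.297: |R|=1.24804 >1
Interval (-4.0625, 0).

(-4.0625,0); λ=-8 ⇒ h* = (65/16)/8 = 0.5078.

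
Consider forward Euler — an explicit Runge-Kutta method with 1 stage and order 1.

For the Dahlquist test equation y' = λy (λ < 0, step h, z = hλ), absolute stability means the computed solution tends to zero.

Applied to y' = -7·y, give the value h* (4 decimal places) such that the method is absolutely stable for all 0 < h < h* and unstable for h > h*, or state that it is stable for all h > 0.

On y'=λy, z=hλ:
  order 1, 1-stage ⇒ R(z)=1+z
  (e.g. R(-0.59)=0.41000, |R|=0.41000)

Need |R(x)|<1, x<0.
x=-0.59: |R|=0.4100
|R(-2.03)|=1.0300 |R(-0.62)|=0.3800 |R(-0.55)|=0.4500
Bisect:
  x_lo=-2.3860 |R|=1.3860  x_hi=-0.1103 |R|=0.8897
  mid=-1.24813 |R|=0.24813 →hi
  mid=-1.81706 |R|=0.81706 →hi
  mid=-2.10153 |R|=1.10153 →lo
  mid=-1.95929 |R|=0.95929 →hi
  mid=-2.03041 |R|=1.03041 →lo
  mid=-1.99485 |R|=0.99485 →hi
  mid=-2.01263 |R|=1.01263 →lo
  ...
  [-2.00013,-1.99999] ⇒ x*=-2.0000
So |R|<1 on (-2.0000, 0).

(-2.0000,0); λ=-7 ⇒ h* = 0.2857.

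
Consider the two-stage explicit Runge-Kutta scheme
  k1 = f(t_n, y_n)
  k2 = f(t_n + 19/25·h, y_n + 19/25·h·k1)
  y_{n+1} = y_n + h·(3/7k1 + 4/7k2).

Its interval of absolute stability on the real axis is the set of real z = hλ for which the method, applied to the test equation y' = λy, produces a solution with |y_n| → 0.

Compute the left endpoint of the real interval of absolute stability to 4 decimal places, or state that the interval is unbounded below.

left endpoint -2.3026.

On y'=λy, z=hλ:
  k1=λy_n ⇒ h·k1=z·y_n;  k2=λ(1+19/25z)y_n ⇒ h·k2=z(1+19/25z)y_n
  y_{n+1}/y_n = 1 + 3/7z + 4/7z(1+19/25z) = 1 + z + 76/175z²
  ⇒ R(z) = 1 + z + 76/175z².

Need |R(x)|<1, x<0.
x=-0.47: |R|=0.6259
R=1: x+76/175x²=0 ⇒ x=−175/76=-2.3026; min R=1−1/(4·76/175)=0.4243>−1
Confirm numerically:
  x=-2.184: |R|=0.88748 <1
  x=-1.384: |R|=0.44786 <1
  x=-1.072: |R|=0.42707 <1
  x=-2.632: |R|=1.37648 >1
  x=-2.460: |R|=1.16812 >1
Interval (-2.3026, 0).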